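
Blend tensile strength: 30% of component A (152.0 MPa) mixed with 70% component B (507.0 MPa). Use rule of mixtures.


Formula: Blend property = (fraction_A * property_A) + (fraction_B * property_B)
Step 1: Contribution A = 30/100 * 152.0 MPa = 45.6 MPa
Step 2: Contribution B = 70/100 * 507.0 MPa = 354.9 MPa
Step 3: Blend tensile strength = 45.6 + 354.9 = 400.5 MPa

400.5 MPa


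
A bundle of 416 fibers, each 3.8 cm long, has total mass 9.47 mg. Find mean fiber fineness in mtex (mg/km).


Formula: fineness (mtex) = mass (mg) / total length (km) = (mass_mg / total_length_m) * 1000
Step 1: Convert fiber length: 3.8 cm = 0.038 m
Step 2: Total fiber length = 416 * 0.038 = 15.808 m
Step 3: Linear density = 9.47 mg / 15.808 m = 0.5991 mg/m
Step 4: fineness = 0.5991 * 1000 = 599.1 mtex

599.1 mtex


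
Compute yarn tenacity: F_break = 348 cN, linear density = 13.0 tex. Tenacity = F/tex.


Formula: Tenacity = Breaking force / Linear density
Tenacity = 348 cN / 13.0 tex
Tenacity = 26.77 cN/tex

26.77 cN/tex


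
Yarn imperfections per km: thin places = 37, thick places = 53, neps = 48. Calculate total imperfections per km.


Formula: Total = thin places + thick places + neps
Total = 37 + 53 + 48
Total = 138 imperfections/km

138 imperfections/km


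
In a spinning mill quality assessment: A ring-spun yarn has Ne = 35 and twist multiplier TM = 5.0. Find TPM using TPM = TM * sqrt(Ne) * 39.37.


Formula: TPM = TM * sqrt(Ne) * 39.37
Step 1: sqrt(Ne) = sqrt(35) = 5.9161
Step 2: TM * sqrt(Ne) = 5.0 * 5.9161 = 29.5805
Step 3: TPM = 29.5805 * 39.37 = 1165 twists/m

1165 twists/m


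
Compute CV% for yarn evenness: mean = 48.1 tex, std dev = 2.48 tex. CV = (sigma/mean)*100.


Formula: CV% = (standard deviation / mean) * 100
Step 1: Ratio = 2.48 / 48.1 = 0.051559
Step 2: CV% = 0.051559 * 100 = 5.1559% ≈ 5.2%

5.2%


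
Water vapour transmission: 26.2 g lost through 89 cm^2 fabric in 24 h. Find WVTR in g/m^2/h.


Formula: WVTR = mass_loss / (area * time)
Step 1: Convert area: 89 cm^2 = 0.0089 m^2
Step 2: WVTR = 26.2 g / (0.0089 m^2 * 24 h)
Step 3: WVTR = 26.2 / 0.2136 = 122.7 g/m^2/h

122.7 g/m^2/h


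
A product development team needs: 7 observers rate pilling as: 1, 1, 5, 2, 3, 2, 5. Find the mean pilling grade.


Formula: Mean = sum / count
Sum = 1 + 1 + 5 + 2 + 3 + 2 + 5 = 19
Mean = 19 / 7 = 2.7

2.7


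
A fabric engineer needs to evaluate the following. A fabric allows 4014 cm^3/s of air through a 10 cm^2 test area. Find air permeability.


Formula: Air Permeability = Airflow / Test Area
AP = 4014 cm^3/s / 10 cm^2
AP = 401.4 cm^3/s/cm^2

401.4 cm^3/s/cm^2


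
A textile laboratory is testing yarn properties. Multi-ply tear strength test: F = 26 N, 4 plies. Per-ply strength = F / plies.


Formula: Per-ply strength = Total force / Number of plies
Per-ply = 26 N / 4
Per-ply = 6.5 N

6.5 N


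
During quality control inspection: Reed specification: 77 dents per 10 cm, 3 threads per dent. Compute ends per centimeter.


Formula: EPC = (dents per 10 cm * ends per dent) / 10
Step 1: Total ends per 10 cm = 77 * 3 = 231
Step 2: EPC = 231 / 10 = 23.1 ends/cm

23.1 ends/cm


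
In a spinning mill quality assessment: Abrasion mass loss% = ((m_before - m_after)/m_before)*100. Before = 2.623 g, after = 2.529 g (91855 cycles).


Formula: Mass loss% = ((m_before - m_after) / m_before) * 100
Step 1: Mass loss = 2.623 - 2.529 = 0.094 g
Step 2: Ratio = 0.094 / 2.623 = 0.0358368
Step 3: Mass loss% = 0.0358368 * 100 = 3.58368% ≈ 3.58%

3.58%


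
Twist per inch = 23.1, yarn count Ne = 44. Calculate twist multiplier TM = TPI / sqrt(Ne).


Formula: TM = TPI / sqrt(Ne)
Step 1: sqrt(Ne) = sqrt(44) = 6.6332
Step 2: TM = 23.1 / 6.6332 = 3.48

3.48 TM


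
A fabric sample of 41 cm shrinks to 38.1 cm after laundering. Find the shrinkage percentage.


Formula: Shrinkage% = ((L_before - L_after) / L_before) * 100
Step 1: Shrinkage = 41 - 38.1 = 2.9 cm
Step 2: Shrinkage% = (2.9 / 41) * 100
Step 3: Shrinkage% = 0.070732 * 100 = 7.0732% ≈ 7.1%

7.1%


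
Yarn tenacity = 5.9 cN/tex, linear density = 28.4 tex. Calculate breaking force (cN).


Formula: Breaking force = Tenacity * Linear density
F = 5.9 cN/tex * 28.4 tex
F = 167.56 cN

167.56 cN


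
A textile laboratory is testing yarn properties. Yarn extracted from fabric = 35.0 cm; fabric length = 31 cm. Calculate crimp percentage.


Formula: Crimp% = ((L_yarn - L_fabric) / L_fabric) * 100
Step 1: Extension = 35.0 - 31 = 4.0 cm
Step 2: Crimp% = (4.0 / 31) * 100
Step 3: Crimp% = 0.129032 * 100 = 12.9032% ≈ 12.9%

12.9%


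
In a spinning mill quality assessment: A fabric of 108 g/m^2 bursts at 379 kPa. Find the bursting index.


Formula: Bursting Index = Bursting Strength / Fabric GSM
BI = 379 kPa / 108 g/m^2
BI = 3.509 kPa/(g/m^2)

3.509 kPa/(g/m^2)


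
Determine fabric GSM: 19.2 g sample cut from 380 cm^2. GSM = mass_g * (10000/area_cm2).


Formula: GSM = mass_g / area_m2
Step 1: Convert area: 380 cm^2 = 380 / 10000 = 0.038 m^2
Step 2: GSM = 19.2 g / 0.038 m^2 = 505.3 g/m^2

505.3 g/m^2


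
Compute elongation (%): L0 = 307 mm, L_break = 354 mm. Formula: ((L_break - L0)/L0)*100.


Formula: Elongation (%) = ((L_break - L0) / L0) * 100
Step 1: Extension = 354 - 307 = 47 mm
Step 2: Elongation = (47 / 307) * 100
Step 3: Elongation = 0.153094 * 100 = 15.3094% ≈ 15.3%

15.3%


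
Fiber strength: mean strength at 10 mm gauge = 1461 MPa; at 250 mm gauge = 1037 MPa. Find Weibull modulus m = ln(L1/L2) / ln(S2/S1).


Formula: m = ln(L1/L2) / ln(S2/S1)
Step 1: ln(L1/L2) = ln(10/250) = -3.21888
Step 2: S2/S1 = 1037/1461 = 0.70979
Step 3: ln(S2/S1) = ln(0.70979) = -0.34279
Step 4: m = -3.21888 / -0.34279 = 9.39

9.39 (Weibull m)


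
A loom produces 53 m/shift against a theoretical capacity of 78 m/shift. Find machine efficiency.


Formula: Efficiency% = (Actual output / Theoretical output) * 100
Efficiency% = (53 / 78) * 100
Efficiency% = 0.679487 * 100 = 67.9487% ≈ 67.9%

67.9%


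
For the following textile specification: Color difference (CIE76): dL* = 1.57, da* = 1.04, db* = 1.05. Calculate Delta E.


Formula: Delta E = sqrt(dL*^2 + da*^2 + db*^2)
Step 1: dL*^2 = 1.57^2 = 2.4649
Step 2: da*^2 = 1.04^2 = 1.0816
Step 3: db*^2 = 1.05^2 = 1.1025
Step 4: Sum = 2.4649 + 1.0816 + 1.1025 = 4.649
Step 5: Delta E = sqrt(4.649) = 2.16

2.16 Delta E


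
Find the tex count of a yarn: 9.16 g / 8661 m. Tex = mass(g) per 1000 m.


Formula: Tex = (mass_g / length_m) * 1000
Substituting: Tex = (9.16 / 8661) * 1000
Intermediate: 9.16 / 8661 = 0.00105761 g/m
Tex = 0.00105761 * 1000 = 1.06 tex

1.06 tex


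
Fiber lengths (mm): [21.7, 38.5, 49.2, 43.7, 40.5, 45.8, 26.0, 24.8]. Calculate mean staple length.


Formula: Mean = sum of lengths / count
Sum = 21.7 + 38.5 + 49.2 + 43.7 + 40.5 + 45.8 + 26.0 + 24.8
Sum = 290.2 mm
Mean = 290.2 / 8 = 36.28 mm

36.28 mm


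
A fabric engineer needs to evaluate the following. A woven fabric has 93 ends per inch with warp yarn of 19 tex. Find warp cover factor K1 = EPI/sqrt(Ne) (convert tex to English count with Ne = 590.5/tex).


Formula: K1 = EPI / sqrt(Ne), with Ne = 590.5 / tex_warp
Step 1: Ne = 590.5 / 19 = 31.079
Step 2: sqrt(Ne) = sqrt(31.079) = 5.5749
Step 3: K1 = 93 / 5.5749 = 16.7

16.7


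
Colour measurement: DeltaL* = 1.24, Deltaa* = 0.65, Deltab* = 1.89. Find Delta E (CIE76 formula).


Formula: Delta E = sqrt(dL*^2 + da*^2 + db*^2)
Step 1: dL*^2 = 1.24^2 = 1.5376
Step 2: da*^2 = 0.65^2 = 0.4225
Step 3: db*^2 = 1.89^2 = 3.5721
Step 4: Sum = 1.5376 + 0.4225 + 3.5721 = 5.5322
Step 5: Delta E = sqrt(5.5322) = 2.35

2.35 Delta E


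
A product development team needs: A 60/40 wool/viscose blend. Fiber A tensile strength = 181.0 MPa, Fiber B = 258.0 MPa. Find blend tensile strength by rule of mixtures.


Formula: Blend property = (fraction_A * property_A) + (fraction_B * property_B)
Step 1: Contribution A = 60/100 * 181.0 MPa = 108.6 MPa
Step 2: Contribution B = 40/100 * 258.0 MPa = 103.2 MPa
Step 3: Blend tensile strength = 108.6 + 103.2 = 211.8 MPa

211.8 MPa


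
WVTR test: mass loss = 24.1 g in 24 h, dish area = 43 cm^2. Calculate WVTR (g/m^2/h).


Formula: WVTR = mass_loss / (area * time)
Step 1: Convert area: 43 cm^2 = 0.0043 m^2
Step 2: WVTR = 24.1 g / (0.0043 m^2 * 24 h)
Step 3: WVTR = 24.1 / 0.1032 = 233.5 g/m^2/h

233.5 g/m^2/h


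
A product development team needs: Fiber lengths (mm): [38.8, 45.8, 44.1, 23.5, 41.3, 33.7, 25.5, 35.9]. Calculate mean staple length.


Formula: Mean = sum of lengths / count
Sum = 38.8 + 45.8 + 44.1 + 23.5 + 41.3 + 33.7 + 25.5 + 35.9
Sum = 288.6 mm
Mean = 288.6 / 8 = 36.08 mm

36.08 mm


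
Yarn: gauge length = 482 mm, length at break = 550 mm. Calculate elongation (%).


Formula: Elongation (%) = ((L_break - L0) / L0) * 100
Step 1: Extension = 550 - 482 = 68 mm
Step 2: Elongation = (68 / 482) * 100
Step 3: Elongation = 0.141079 * 100 = 14.1079% ≈ 14.1%

14.1%


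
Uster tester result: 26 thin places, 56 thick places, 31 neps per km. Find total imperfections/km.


Formula: Total = thin places + thick places + neps
Total = 26 + 56 + 31
Total = 113 imperfections/km

113 imperfections/km


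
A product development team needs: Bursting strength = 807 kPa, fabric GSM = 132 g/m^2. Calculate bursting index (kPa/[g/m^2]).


Formula: Bursting Index = Bursting Strength / Fabric GSM
BI = 807 kPa / 132 g/m^2
BI = 6.114 kPa/(g/m^2)

6.114 kPa/(g/m^2)


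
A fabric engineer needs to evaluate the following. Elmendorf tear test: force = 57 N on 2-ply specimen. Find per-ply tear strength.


Formula: Per-ply strength = Total force / Number of plies
Per-ply = 57 N / 2
Per-ply = 28.5 N

28.5 N


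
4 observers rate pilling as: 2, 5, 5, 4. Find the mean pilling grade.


Formula: Mean = sum / count
Sum = 2 + 5 + 5 + 4 = 16
Mean = 16 / 4 = 4.0

4.0


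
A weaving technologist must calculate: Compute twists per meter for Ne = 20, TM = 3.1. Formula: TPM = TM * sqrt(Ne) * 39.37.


Formula: TPM = TM * sqrt(Ne) * 39.37
Step 1: sqrt(Ne) = sqrt(20) = 4.4721
Step 2: TM * sqrt(Ne) = 3.1 * 4.4721 = 13.8635
Step 3: TPM = 13.8635 * 39.37 = 546 twists/m

546 twists/m


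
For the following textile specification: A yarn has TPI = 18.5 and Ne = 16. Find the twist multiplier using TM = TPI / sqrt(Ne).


Formula: TM = TPI / sqrt(Ne)
Step 1: sqrt(Ne) = sqrt(16) = 4
Step 2: TM = 18.5 / 4 = 4.63

4.63 TM


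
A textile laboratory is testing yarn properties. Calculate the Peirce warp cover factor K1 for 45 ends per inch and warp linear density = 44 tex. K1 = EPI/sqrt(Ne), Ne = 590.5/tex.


Formula: K1 = EPI / sqrt(Ne), with Ne = 590.5 / tex_warp
Step 1: Ne = 590.5 / 44 = 13.42
Step 2: sqrt(Ne) = sqrt(13.42) = 3.6633
Step 3: K1 = 45 / 3.6633 = 12.3

12.3


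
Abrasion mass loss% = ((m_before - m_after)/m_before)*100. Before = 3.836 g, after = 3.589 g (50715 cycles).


Formula: Mass loss% = ((m_before - m_after) / m_before) * 100
Step 1: Mass loss = 3.836 - 3.589 = 0.247 g
Step 2: Ratio = 0.247 / 3.836 = 0.06439
Step 3: Mass loss% = 0.06439 * 100 = 6.439% ≈ 6.44%

6.44%


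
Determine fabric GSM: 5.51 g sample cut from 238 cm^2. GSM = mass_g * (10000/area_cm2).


Formula: GSM = mass_g / area_m2
Step 1: Convert area: 238 cm^2 = 238 / 10000 = 0.0238 m^2
Step 2: GSM = 5.51 g / 0.0238 m^2 = 231.5 g/m^2

231.5 g/m^2


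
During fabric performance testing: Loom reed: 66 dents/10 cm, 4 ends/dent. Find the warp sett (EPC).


Formula: EPC = (dents per 10 cm * ends per dent) / 10
Step 1: Total ends per 10 cm = 66 * 4 = 264
Step 2: EPC = 264 / 10 = 26.4 ends/cm

26.4 ends/cm


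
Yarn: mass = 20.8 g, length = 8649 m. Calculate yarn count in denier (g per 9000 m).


Formula: den = (mass_g / length_m) * 9000
Substituting: den = (20.8 / 8649) * 9000
Intermediate: 20.8 / 8649 = 0.0024049 g/m
den = 0.0024049 * 9000 = 21.6 denier

21.6 denier


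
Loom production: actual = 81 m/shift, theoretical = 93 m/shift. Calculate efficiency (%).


Formula: Efficiency% = (Actual output / Theoretical output) * 100
Efficiency% = (81 / 93) * 100
Efficiency% = 0.870968 * 100 = 87.0968% ≈ 87.1%

87.1%


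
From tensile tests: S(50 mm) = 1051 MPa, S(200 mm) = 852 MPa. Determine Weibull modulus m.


Formula: m = ln(L1/L2) / ln(S2/S1)
Step 1: ln(L1/L2) = ln(50/200) = -1.38629
Step 2: S2/S1 = 852/1051 = 0.81066
Step 3: ln(S2/S1) = ln(0.81066) = -0.20991
Step 4: m = -1.38629 / -0.20991 = 6.60

6.60 (Weibull m)


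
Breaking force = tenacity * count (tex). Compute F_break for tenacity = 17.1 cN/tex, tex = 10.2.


Formula: Breaking force = Tenacity * Linear density
F = 17.1 cN/tex * 10.2 tex
F = 174.42 cN

174.42 cN


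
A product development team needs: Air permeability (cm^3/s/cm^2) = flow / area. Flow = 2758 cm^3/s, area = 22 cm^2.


Formula: Air Permeability = Airflow / Test Area
AP = 2758 cm^3/s / 22 cm^2
AP = 125.4 cm^3/s/cm^2

125.4 cm^3/s/cm^2


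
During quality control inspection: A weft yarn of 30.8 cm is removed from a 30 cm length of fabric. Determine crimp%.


Formula: Crimp% = ((L_yarn - L_fabric) / L_fabric) * 100
Step 1: Extension = 30.8 - 30 = 0.8 cm
Step 2: Crimp% = (0.8 / 30) * 100
Step 3: Crimp% = 0.026667 * 100 = 2.6667% ≈ 2.7%

2.7%


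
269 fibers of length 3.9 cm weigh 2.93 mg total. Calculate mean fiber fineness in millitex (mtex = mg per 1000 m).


Formula: fineness (mtex) = mass (mg) / total length (km) = (mass_mg / total_length_m) * 1000
Step 1: Convert fiber length: 3.9 cm = 0.039 m
Step 2: Total fiber length = 269 * 0.039 = 10.491 m
Step 3: Linear density = 2.93 mg / 10.491 m = 0.2793 mg/m
Step 4: fineness = 0.2793 * 1000 = 279.3 mtex

279.3 mtex


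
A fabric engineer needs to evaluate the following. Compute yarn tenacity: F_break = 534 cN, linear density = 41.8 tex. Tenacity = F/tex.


Formula: Tenacity = Breaking force / Linear density
Tenacity = 534 cN / 41.8 tex
Tenacity = 12.78 cN/tex

12.78 cN/tex


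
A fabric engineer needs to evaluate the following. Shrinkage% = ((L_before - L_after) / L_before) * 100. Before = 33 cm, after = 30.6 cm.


Formula: Shrinkage% = ((L_before - L_after) / L_before) * 100
Step 1: Shrinkage = 33 - 30.6 = 2.4 cm
Step 2: Shrinkage% = (2.4 / 33) * 100
Step 3: Shrinkage% = 0.072727 * 100 = 7.2727% ≈ 7.3%

7.3%


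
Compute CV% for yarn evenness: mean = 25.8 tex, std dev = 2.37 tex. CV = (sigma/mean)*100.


Formula: CV% = (standard deviation / mean) * 100
Step 1: Ratio = 2.37 / 25.8 = 0.09186
Step 2: CV% = 0.09186 * 100 = 9.186% ≈ 9.2%

9.2%


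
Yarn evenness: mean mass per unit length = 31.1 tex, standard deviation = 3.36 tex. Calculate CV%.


Formula: CV% = (standard deviation / mean) * 100
Step 1: Ratio = 3.36 / 31.1 = 0.108039
Step 2: CV% = 0.108039 * 100 = 10.8039% ≈ 10.8%

10.8%


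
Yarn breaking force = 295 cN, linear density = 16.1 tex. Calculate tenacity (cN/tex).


Formula: Tenacity = Breaking force / Linear density
Tenacity = 295 cN / 16.1 tex
Tenacity = 18.32 cN/tex

18.32 cN/tex


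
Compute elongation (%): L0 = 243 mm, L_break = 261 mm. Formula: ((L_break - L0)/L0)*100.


Formula: Elongation (%) = ((L_break - L0) / L0) * 100
Step 1: Extension = 261 - 243 = 18 mm
Step 2: Elongation = (18 / 243) * 100
Step 3: Elongation = 0.074074 * 100 = 7.4074% ≈ 7.4%

7.4%


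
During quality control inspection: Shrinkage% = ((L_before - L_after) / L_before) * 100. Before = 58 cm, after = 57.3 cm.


Formula: Shrinkage% = ((L_before - L_after) / L_before) * 100
Step 1: Shrinkage = 58 - 57.3 = 0.7 cm
Step 2: Shrinkage% = (0.7 / 58) * 100
Step 3: Shrinkage% = 0.012069 * 100 = 1.2069% ≈ 1.2%

1.2%


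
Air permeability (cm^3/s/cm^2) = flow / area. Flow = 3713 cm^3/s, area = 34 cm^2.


Formula: Air Permeability = Airflow / Test Area
AP = 3713 cm^3/s / 34 cm^2
AP = 109.2 cm^3/s/cm^2

109.2 cm^3/s/cm^2


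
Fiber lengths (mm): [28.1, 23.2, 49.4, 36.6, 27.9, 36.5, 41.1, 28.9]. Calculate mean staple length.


Formula: Mean = sum of lengths / count
Sum = 28.1 + 23.2 + 49.4 + 36.6 + 27.9 + 36.5 + 41.1 + 28.9
Sum = 271.7 mm
Mean = 271.7 / 8 = 33.96 mm

33.96 mm


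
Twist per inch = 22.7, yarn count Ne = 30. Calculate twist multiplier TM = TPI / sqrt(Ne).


Formula: TM = TPI / sqrt(Ne)
Step 1: sqrt(Ne) = sqrt(30) = 5.4772
Step 2: TM = 22.7 / 5.4772 = 4.14

4.14 TM


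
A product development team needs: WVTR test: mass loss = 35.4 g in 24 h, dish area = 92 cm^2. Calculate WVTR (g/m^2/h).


Formula: WVTR = mass_loss / (area * time)
Step 1: Convert area: 92 cm^2 = 0.0092 m^2
Step 2: WVTR = 35.4 g / (0.0092 m^2 * 24 h)
Step 3: WVTR = 35.4 / 0.2208 = 160.3 g/m^2/h

160.3 g/m^2/h


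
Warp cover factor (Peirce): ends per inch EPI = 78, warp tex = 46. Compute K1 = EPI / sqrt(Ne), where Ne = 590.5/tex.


Formula: K1 = EPI / sqrt(Ne), with Ne = 590.5 / tex_warp
Step 1: Ne = 590.5 / 46 = 12.837
Step 2: sqrt(Ne) = sqrt(12.837) = 3.5829
Step 3: K1 = 78 / 3.5829 = 21.8

21.8


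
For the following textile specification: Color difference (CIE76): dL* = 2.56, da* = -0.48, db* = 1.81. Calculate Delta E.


Formula: Delta E = sqrt(dL*^2 + da*^2 + db*^2)
Step 1: dL*^2 = 2.56^2 = 6.5536
Step 2: da*^2 = (-0.48)^2 = 0.2304
Step 3: db*^2 = 1.81^2 = 3.2761
Step 4: Sum = 6.5536 + 0.2304 + 3.2761 = 10.0601
Step 5: Delta E = sqrt(10.0601) = 3.17

3.17 Delta E


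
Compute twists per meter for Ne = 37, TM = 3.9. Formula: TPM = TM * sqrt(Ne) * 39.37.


Formula: TPM = TM * sqrt(Ne) * 39.37
Step 1: sqrt(Ne) = sqrt(37) = 6.0828
Step 2: TM * sqrt(Ne) = 3.9 * 6.0828 = 23.7229
Step 3: TPM = 23.7229 * 39.37 = 934 twists/m

934 twists/m


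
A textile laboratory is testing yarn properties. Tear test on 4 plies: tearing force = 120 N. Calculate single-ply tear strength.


Formula: Per-ply strength = Total force / Number of plies
Per-ply = 120 N / 4
Per-ply = 30 N

30 N


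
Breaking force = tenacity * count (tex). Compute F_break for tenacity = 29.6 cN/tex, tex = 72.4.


Formula: Breaking force = Tenacity * Linear density
F = 29.6 cN/tex * 72.4 tex
F = 2143.04 cN

2143.04 cN


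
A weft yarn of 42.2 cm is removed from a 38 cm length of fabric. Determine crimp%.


Formula: Crimp% = ((L_yarn - L_fabric) / L_fabric) * 100
Step 1: Extension = 42.2 - 38 = 4.2 cm
Step 2: Crimp% = (4.2 / 38) * 100
Step 3: Crimp% = 0.110526 * 100 = 11.0526% ≈ 11.1%

11.1%


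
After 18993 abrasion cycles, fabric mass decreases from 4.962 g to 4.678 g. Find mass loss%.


Formula: Mass loss% = ((m_before - m_after) / m_before) * 100
Step 1: Mass loss = 4.962 - 4.678 = 0.284 g
Step 2: Ratio = 0.284 / 4.962 = 0.057235
Step 3: Mass loss% = 0.057235 * 100 = 5.7235% ≈ 5.72%

5.72%


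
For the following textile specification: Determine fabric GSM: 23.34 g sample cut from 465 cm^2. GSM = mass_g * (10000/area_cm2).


Formula: GSM = mass_g / area_m2
Step 1: Convert area: 465 cm^2 = 465 / 10000 = 0.0465 m^2
Step 2: GSM = 23.34 g / 0.0465 m^2 = 501.9 g/m^2

501.9 g/m^2


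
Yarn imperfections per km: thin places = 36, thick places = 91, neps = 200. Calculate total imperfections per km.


Formula: Total = thin places + thick places + neps
Total = 36 + 91 + 200
Total = 327 imperfections/km

327 imperfections/km


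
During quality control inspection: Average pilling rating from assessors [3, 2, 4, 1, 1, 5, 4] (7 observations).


Formula: Mean = sum / count
Sum = 3 + 2 + 4 + 1 + 1 + 5 + 4 = 20
Mean = 20 / 7 = 2.9

2.9


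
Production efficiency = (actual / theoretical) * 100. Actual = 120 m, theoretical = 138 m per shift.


Formula: Efficiency% = (Actual output / Theoretical output) * 100
Efficiency% = (120 / 138) * 100
Efficiency% = 0.869565 * 100 = 86.9565% ≈ 87.0%

87.0%


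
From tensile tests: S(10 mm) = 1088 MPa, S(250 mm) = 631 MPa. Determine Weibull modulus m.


Formula: m = ln(L1/L2) / ln(S2/S1)
Step 1: ln(L1/L2) = ln(10/250) = -3.21888
Step 2: S2/S1 = 631/1088 = 0.57996
Step 3: ln(S2/S1) = ln(0.57996) = -0.54480
Step 4: m = -3.21888 / -0.54480 = 5.91

5.91 (Weibull m)


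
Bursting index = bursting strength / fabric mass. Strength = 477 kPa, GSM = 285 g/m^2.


Formula: Bursting Index = Bursting Strength / Fabric GSM
BI = 477 kPa / 285 g/m^2
BI = 1.674 kPa/(g/m^2)

1.674 kPa/(g/m^2)


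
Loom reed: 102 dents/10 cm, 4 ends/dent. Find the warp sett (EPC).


Formula: EPC = (dents per 10 cm * ends per dent) / 10
Step 1: Total ends per 10 cm = 102 * 4 = 408
Step 2: EPC = 408 / 10 = 40.8 ends/cm

40.8 ends/cm


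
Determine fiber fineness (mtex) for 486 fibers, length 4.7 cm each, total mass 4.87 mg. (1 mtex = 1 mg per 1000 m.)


Formula: fineness (mtex) = mass (mg) / total length (km) = (mass_mg / total_length_m) * 1000
Step 1: Convert fiber length: 4.7 cm = 0.047 m
Step 2: Total fiber length = 486 * 0.047 = 22.842 m
Step 3: Linear density = 4.87 mg / 22.842 m = 0.2132 mg/m
Step 4: fineness = 0.2132 * 1000 = 213.2 mtex

213.2 mtex


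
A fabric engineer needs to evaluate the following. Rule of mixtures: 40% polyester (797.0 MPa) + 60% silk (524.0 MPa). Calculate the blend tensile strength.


Formula: Blend property = (fraction_A * property_A) + (fraction_B * property_B)
Step 1: Contribution A = 40/100 * 797.0 MPa = 318.8 MPa
Step 2: Contribution B = 60/100 * 524.0 MPa = 314.4 MPa
Step 3: Blend tensile strength = 318.8 + 314.4 = 633.2 MPa

633.2 MPa


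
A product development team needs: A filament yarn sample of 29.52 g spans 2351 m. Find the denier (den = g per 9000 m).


Formula: den = (mass_g / length_m) * 9000
Substituting: den = (29.52 / 2351) * 9000
Intermediate: 29.52 / 2351 = 0.01255636 g/m
den = 0.01255636 * 9000 = 113.0 denier

113.0 denier


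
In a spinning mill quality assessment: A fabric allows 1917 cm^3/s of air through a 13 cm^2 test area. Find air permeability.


Formula: Air Permeability = Airflow / Test Area
AP = 1917 cm^3/s / 13 cm^2
AP = 147.5 cm^3/s/cm^2

147.5 cm^3/s/cm^2


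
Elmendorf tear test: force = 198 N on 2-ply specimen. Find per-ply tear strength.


Formula: Per-ply strength = Total force / Number of plies
Per-ply = 198 N / 2
Per-ply = 99 N

99 N


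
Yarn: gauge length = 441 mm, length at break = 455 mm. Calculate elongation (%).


Formula: Elongation (%) = ((L_break - L0) / L0) * 100
Step 1: Extension = 455 - 441 = 14 mm
Step 2: Elongation = (14 / 441) * 100
Step 3: Elongation = 0.031746 * 100 = 3.1746% ≈ 3.2%

3.2%


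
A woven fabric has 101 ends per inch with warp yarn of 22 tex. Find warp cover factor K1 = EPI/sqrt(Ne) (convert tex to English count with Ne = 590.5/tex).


Formula: K1 = EPI / sqrt(Ne), with Ne = 590.5 / tex_warp
Step 1: Ne = 590.5 / 22 = 26.841
Step 2: sqrt(Ne) = sqrt(26.841) = 5.1808
Step 3: K1 = 101 / 5.1808 = 19.5

19.5


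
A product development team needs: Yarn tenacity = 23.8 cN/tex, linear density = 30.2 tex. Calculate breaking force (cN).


Formula: Breaking force = Tenacity * Linear density
F = 23.8 cN/tex * 30.2 tex
F = 718.76 cN

718.76 cN


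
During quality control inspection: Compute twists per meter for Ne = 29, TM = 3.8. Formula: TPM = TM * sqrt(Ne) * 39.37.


Formula: TPM = TM * sqrt(Ne) * 39.37
Step 1: sqrt(Ne) = sqrt(29) = 5.3852
Step 2: TM * sqrt(Ne) = 3.8 * 5.3852 = 20.4638
Step 3: TPM = 20.4638 * 39.37 = 806 twists/m

806 twists/m


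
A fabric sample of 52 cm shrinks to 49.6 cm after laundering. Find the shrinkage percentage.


Formula: Shrinkage% = ((L_before - L_after) / L_before) * 100
Step 1: Shrinkage = 52 - 49.6 = 2.4 cm
Step 2: Shrinkage% = (2.4 / 52) * 100
Step 3: Shrinkage% = 0.046154 * 100 = 4.6154% ≈ 4.6%

4.6%


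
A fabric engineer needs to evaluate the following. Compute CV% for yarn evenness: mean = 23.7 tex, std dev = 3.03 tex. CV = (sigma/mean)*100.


Formula: CV% = (standard deviation / mean) * 100
Step 1: Ratio = 3.03 / 23.7 = 0.127848
Step 2: CV% = 0.127848 * 100 = 12.7848% ≈ 12.8%

12.8%


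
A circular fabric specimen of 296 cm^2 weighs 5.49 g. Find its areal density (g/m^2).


Formula: GSM = mass_g / area_m2
Step 1: Convert area: 296 cm^2 = 296 / 10000 = 0.0296 m^2
Step 2: GSM = 5.49 g / 0.0296 m^2 = 185.5 g/m^2

185.5 g/m^2


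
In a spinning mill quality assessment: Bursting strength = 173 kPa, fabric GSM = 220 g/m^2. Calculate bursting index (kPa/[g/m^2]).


Formula: Bursting Index = Bursting Strength / Fabric GSM
BI = 173 kPa / 220 g/m^2
BI = 0.786 kPa/(g/m^2)

0.786 kPa/(g/m^2)


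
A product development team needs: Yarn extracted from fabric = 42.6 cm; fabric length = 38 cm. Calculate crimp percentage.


Formula: Crimp% = ((L_yarn - L_fabric) / L_fabric) * 100
Step 1: Extension = 42.6 - 38 = 4.6 cm
Step 2: Crimp% = (4.6 / 38) * 100
Step 3: Crimp% = 0.121053 * 100 = 12.1053% ≈ 12.1%

12.1%


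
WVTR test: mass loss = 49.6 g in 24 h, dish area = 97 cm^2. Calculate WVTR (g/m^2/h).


Formula: WVTR = mass_loss / (area * time)
Step 1: Convert area: 97 cm^2 = 0.0097 m^2
Step 2: WVTR = 49.6 g / (0.0097 m^2 * 24 h)
Step 3: WVTR = 49.6 / 0.2328 = 213.1 g/m^2/h

213.1 g/m^2/h


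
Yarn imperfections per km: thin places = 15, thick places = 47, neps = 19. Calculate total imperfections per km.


Formula: Total = thin places + thick places + neps
Total = 15 + 47 + 19
Total = 81 imperfections/km

81 imperfections/km


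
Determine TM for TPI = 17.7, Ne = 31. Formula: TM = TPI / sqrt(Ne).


Formula: TM = TPI / sqrt(Ne)
Step 1: sqrt(Ne) = sqrt(31) = 5.5678
Step 2: TM = 17.7 / 5.5678 = 3.18

3.18 TM


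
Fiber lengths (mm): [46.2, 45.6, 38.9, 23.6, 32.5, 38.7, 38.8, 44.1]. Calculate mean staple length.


Formula: Mean = sum of lengths / count
Sum = 46.2 + 45.6 + 38.9 + 23.6 + 32.5 + 38.7 + 38.8 + 44.1
Sum = 308.4 mm
Mean = 308.4 / 8 = 38.55 mm

38.55 mm


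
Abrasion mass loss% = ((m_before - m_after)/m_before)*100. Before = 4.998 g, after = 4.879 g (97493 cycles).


Formula: Mass loss% = ((m_before - m_after) / m_before) * 100
Step 1: Mass loss = 4.998 - 4.879 = 0.119 g
Step 2: Ratio = 0.119 / 4.998 = 0.0238095
Step 3: Mass loss% = 0.0238095 * 100 = 2.38095% ≈ 2.38%

2.38%


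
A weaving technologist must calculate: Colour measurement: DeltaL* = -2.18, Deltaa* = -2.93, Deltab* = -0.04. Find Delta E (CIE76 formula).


Formula: Delta E = sqrt(dL*^2 + da*^2 + db*^2)
Step 1: dL*^2 = (-2.18)^2 = 4.7524
Step 2: da*^2 = (-2.93)^2 = 8.5849
Step 3: db*^2 = (-0.04)^2 = 0.0016
Step 4: Sum = 4.7524 + 8.5849 + 0.0016 = 13.3389
Step 5: Delta E = sqrt(13.3389) = 3.65

3.65 Delta E


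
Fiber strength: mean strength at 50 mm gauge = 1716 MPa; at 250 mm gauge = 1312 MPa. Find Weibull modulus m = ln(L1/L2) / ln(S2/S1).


Formula: m = ln(L1/L2) / ln(S2/S1)
Step 1: ln(L1/L2) = ln(50/250) = -1.60944
Step 2: S2/S1 = 1312/1716 = 0.76457
Step 3: ln(S2/S1) = ln(0.76457) = -0.26844
Step 4: m = -1.60944 / -0.26844 = 6.00

6.00 (Weibull m)


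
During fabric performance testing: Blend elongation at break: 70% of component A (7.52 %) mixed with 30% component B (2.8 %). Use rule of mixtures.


Formula: Blend property = (fraction_A * property_A) + (fraction_B * property_B)
Step 1: Contribution A = 70/100 * 7.52 % = 5.264 %
Step 2: Contribution B = 30/100 * 2.8 % = 0.84 %
Step 3: Blend elongation at break = 5.264 + 0.84 = 6.104 %

6.104 %


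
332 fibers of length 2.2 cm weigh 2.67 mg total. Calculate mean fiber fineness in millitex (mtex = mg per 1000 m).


Formula: fineness (mtex) = mass (mg) / total length (km) = (mass_mg / total_length_m) * 1000
Step 1: Convert fiber length: 2.2 cm = 0.022 m
Step 2: Total fiber length = 332 * 0.022 = 7.304 m
Step 3: Linear density = 2.67 mg / 7.304 m = 0.3656 mg/m
Step 4: fineness = 0.3656 * 1000 = 365.6 mtex

365.6 mtex


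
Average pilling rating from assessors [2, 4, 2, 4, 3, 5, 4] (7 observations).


Formula: Mean = sum / count
Sum = 2 + 4 + 2 + 4 + 3 + 5 + 4 = 24
Mean = 24 / 7 = 3.4

3.4


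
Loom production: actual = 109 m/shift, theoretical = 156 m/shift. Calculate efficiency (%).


Formula: Efficiency% = (Actual output / Theoretical output) * 100
Efficiency% = (109 / 156) * 100
Efficiency% = 0.698718 * 100 = 69.8718% ≈ 69.9%

69.9%


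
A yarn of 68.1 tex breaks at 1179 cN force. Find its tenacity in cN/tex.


Formula: Tenacity = Breaking force / Linear density
Tenacity = 1179 cN / 68.1 tex
Tenacity = 17.31 cN/tex

17.31 cN/tex


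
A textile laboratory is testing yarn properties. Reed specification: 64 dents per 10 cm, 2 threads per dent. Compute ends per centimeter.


Formula: EPC = (dents per 10 cm * ends per dent) / 10
Step 1: Total ends per 10 cm = 64 * 2 = 128
Step 2: EPC = 128 / 10 = 12.8 ends/cm

12.8 ends/cm


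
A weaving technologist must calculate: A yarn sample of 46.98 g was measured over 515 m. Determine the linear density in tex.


Formula: Tex = (mass_g / length_m) * 1000
Substituting: Tex = (46.98 / 515) * 1000
Intermediate: 46.98 / 515 = 0.0912233 g/m
Tex = 0.0912233 * 1000 = 91.22 tex

91.22 tex


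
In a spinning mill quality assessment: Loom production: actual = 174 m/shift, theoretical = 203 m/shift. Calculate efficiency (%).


Formula: Efficiency% = (Actual output / Theoretical output) * 100
Efficiency% = (174 / 203) * 100
Efficiency% = 0.857143 * 100 = 85.7143% ≈ 85.7%

85.7%


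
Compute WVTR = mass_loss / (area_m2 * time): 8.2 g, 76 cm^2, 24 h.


Formula: WVTR = mass_loss / (area * time)
Step 1: Convert area: 76 cm^2 = 0.0076 m^2
Step 2: WVTR = 8.2 g / (0.0076 m^2 * 24 h)
Step 3: WVTR = 8.2 / 0.1824 = 45.0 g/m^2/h

45.0 g/m^2/h


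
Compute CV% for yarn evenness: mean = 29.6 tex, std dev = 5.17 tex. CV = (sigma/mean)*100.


Formula: CV% = (standard deviation / mean) * 100
Step 1: Ratio = 5.17 / 29.6 = 0.174662
Step 2: CV% = 0.174662 * 100 = 17.4662% ≈ 17.5%

17.5%


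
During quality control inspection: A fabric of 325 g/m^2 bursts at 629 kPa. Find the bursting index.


Formula: Bursting Index = Bursting Strength / Fabric GSM
BI = 629 kPa / 325 g/m^2
BI = 1.935 kPa/(g/m^2)

1.935 kPa/(g/m^2)


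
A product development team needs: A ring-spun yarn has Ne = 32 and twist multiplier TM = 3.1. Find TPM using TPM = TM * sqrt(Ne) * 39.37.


Formula: TPM = TM * sqrt(Ne) * 39.37
Step 1: sqrt(Ne) = sqrt(32) = 5.6569
Step 2: TM * sqrt(Ne) = 3.1 * 5.6569 = 17.5364
Step 3: TPM = 17.5364 * 39.37 = 690 twists/m

690 twists/m


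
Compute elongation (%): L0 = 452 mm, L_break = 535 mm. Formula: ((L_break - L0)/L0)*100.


Formula: Elongation (%) = ((L_break - L0) / L0) * 100
Step 1: Extension = 535 - 452 = 83 mm
Step 2: Elongation = (83 / 452) * 100
Step 3: Elongation = 0.183628 * 100 = 18.3628% ≈ 18.4%

18.4%


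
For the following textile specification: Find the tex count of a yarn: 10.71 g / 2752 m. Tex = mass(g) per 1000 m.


Formula: Tex = (mass_g / length_m) * 1000
Substituting: Tex = (10.71 / 2752) * 1000
Intermediate: 10.71 / 2752 = 0.00389172 g/m
Tex = 0.00389172 * 1000 = 3.89 tex

3.89 tex


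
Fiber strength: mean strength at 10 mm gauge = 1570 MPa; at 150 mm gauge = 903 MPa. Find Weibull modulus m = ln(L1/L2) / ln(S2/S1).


Formula: m = ln(L1/L2) / ln(S2/S1)
Step 1: ln(L1/L2) = ln(10/150) = -2.70805
Step 2: S2/S1 = 903/1570 = 0.57516
Step 3: ln(S2/S1) = ln(0.57516) = -0.55311
Step 4: m = -2.70805 / -0.55311 = 4.90

4.90 (Weibull m)


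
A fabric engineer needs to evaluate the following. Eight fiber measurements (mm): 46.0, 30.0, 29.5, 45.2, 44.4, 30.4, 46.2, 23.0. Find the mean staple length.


Formula: Mean = sum of lengths / count
Sum = 46.0 + 30.0 + 29.5 + 45.2 + 44.4 + 30.4 + 46.2 + 23.0
Sum = 294.7 mm
Mean = 294.7 / 8 = 36.84 mm

36.84 mm


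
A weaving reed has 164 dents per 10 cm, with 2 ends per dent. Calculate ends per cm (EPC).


Formula: EPC = (dents per 10 cm * ends per dent) / 10
Step 1: Total ends per 10 cm = 164 * 2 = 328
Step 2: EPC = 328 / 10 = 32.8 ends/cm

32.8 ends/cm


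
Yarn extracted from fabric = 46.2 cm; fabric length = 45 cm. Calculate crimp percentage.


Formula: Crimp% = ((L_yarn - L_fabric) / L_fabric) * 100
Step 1: Extension = 46.2 - 45 = 1.2 cm
Step 2: Crimp% = (1.2 / 45) * 100
Step 3: Crimp% = 0.026667 * 100 = 2.6667% ≈ 2.7%

2.7%


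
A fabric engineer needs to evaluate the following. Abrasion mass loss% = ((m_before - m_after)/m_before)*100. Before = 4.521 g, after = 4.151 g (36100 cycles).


Formula: Mass loss% = ((m_before - m_after) / m_before) * 100
Step 1: Mass loss = 4.521 - 4.151 = 0.37 g
Step 2: Ratio = 0.37 / 4.521 = 0.0818403
Step 3: Mass loss% = 0.0818403 * 100 = 8.18403% ≈ 8.18%

8.18%


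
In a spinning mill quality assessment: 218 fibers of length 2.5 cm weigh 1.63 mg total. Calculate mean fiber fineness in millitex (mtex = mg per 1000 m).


Formula: fineness (mtex) = mass (mg) / total length (km) = (mass_mg / total_length_m) * 1000
Step 1: Convert fiber length: 2.5 cm = 0.025 m
Step 2: Total fiber length = 218 * 0.025 = 5.45 m
Step 3: Linear density = 1.63 mg / 5.45 m = 0.2991 mg/m
Step 4: fineness = 0.2991 * 1000 = 299.1 mtex

299.1 mtex


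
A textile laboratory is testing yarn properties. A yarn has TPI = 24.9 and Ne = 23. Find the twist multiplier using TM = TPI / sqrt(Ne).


Formula: TM = TPI / sqrt(Ne)
Step 1: sqrt(Ne) = sqrt(23) = 4.7958
Step 2: TM = 24.9 / 4.7958 = 5.19

5.19 TM


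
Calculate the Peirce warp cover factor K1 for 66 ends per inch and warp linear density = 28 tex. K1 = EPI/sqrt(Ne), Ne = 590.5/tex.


Formula: K1 = EPI / sqrt(Ne), with Ne = 590.5 / tex_warp
Step 1: Ne = 590.5 / 28 = 21.089
Step 2: sqrt(Ne) = sqrt(21.089) = 4.5923
Step 3: K1 = 66 / 4.5923 = 14.4

14.4


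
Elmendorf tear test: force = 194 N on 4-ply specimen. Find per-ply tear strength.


Formula: Per-ply strength = Total force / Number of plies
Per-ply = 194 N / 4
Per-ply = 48.5 N

48.5 N


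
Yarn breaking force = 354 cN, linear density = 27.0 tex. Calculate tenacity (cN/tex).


Formula: Tenacity = Breaking force / Linear density
Tenacity = 354 cN / 27.0 tex
Tenacity = 13.11 cN/tex

13.11 cN/tex


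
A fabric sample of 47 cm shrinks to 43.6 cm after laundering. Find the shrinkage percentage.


Formula: Shrinkage% = ((L_before - L_after) / L_before) * 100
Step 1: Shrinkage = 47 - 43.6 = 3.4 cm
Step 2: Shrinkage% = (3.4 / 47) * 100
Step 3: Shrinkage% = 0.07234 * 100 = 7.234% ≈ 7.2%

7.2%


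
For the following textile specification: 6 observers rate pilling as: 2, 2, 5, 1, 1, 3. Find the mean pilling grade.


Formula: Mean = sum / count
Sum = 2 + 2 + 5 + 1 + 1 + 3 = 14
Mean = 14 / 6 = 2.3

2.3


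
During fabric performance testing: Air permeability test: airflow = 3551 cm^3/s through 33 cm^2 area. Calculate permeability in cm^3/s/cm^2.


Formula: Air Permeability = Airflow / Test Area
AP = 3551 cm^3/s / 33 cm^2
AP = 107.6 cm^3/s/cm^2

107.6 cm^3/s/cm^2


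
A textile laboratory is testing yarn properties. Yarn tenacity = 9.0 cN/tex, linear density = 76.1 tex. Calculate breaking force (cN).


Formula: Breaking force = Tenacity * Linear density
F = 9.0 cN/tex * 76.1 tex
F = 684.90 cN

684.90 cN


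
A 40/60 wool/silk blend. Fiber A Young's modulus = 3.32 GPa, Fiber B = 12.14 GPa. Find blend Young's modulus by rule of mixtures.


Formula: Blend property = (fraction_A * property_A) + (fraction_B * property_B)
Step 1: Contribution A = 40/100 * 3.32 GPa = 1.328 GPa
Step 2: Contribution B = 60/100 * 12.14 GPa = 7.284 GPa
Step 3: Blend Young's modulus = 1.328 + 7.284 = 8.612 GPa

8.612 GPa


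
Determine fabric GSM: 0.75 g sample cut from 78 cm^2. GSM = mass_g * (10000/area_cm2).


Formula: GSM = mass_g / area_m2
Step 1: Convert area: 78 cm^2 = 78 / 10000 = 0.0078 m^2
Step 2: GSM = 0.75 g / 0.0078 m^2 = 96.2 g/m^2

96.2 g/m^2


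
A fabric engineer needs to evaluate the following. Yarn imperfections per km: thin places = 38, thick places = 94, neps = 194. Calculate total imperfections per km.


Formula: Total = thin places + thick places + neps
Total = 38 + 94 + 194
Total = 326 imperfections/km

326 imperfections/km


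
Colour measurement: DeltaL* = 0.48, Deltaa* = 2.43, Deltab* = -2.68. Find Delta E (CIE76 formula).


Formula: Delta E = sqrt(dL*^2 + da*^2 + db*^2)
Step 1: dL*^2 = 0.48^2 = 0.2304
Step 2: da*^2 = 2.43^2 = 5.9049
Step 3: db*^2 = (-2.68)^2 = 7.1824
Step 4: Sum = 0.2304 + 5.9049 + 7.1824 = 13.3177
Step 5: Delta E = sqrt(13.3177) = 3.65

3.65 Delta E


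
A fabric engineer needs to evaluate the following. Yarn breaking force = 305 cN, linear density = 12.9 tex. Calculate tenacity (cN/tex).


Formula: Tenacity = Breaking force / Linear density
Tenacity = 305 cN / 12.9 tex
Tenacity = 23.64 cN/tex

23.64 cN/tex


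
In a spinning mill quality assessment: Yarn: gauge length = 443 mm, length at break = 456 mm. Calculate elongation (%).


Formula: Elongation (%) = ((L_break - L0) / L0) * 100
Step 1: Extension = 456 - 443 = 13 mm
Step 2: Elongation = (13 / 443) * 100
Step 3: Elongation = 0.029345 * 100 = 2.9345% ≈ 2.9%

2.9%


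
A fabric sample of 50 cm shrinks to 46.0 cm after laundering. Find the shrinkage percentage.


Formula: Shrinkage% = ((L_before - L_after) / L_before) * 100
Step 1: Shrinkage = 50 - 46.0 = 4.0 cm
Step 2: Shrinkage% = (4.0 / 50) * 100
Step 3: Shrinkage% = 0.08 * 100 = 8.0%

8.0%


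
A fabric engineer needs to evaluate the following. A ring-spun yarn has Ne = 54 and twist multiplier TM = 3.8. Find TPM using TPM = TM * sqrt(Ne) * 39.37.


Formula: TPM = TM * sqrt(Ne) * 39.37
Step 1: sqrt(Ne) = sqrt(54) = 7.3485
Step 2: TM * sqrt(Ne) = 3.8 * 7.3485 = 27.9243
Step 3: TPM = 27.9243 * 39.37 = 1099 twists/m

1099 twists/m


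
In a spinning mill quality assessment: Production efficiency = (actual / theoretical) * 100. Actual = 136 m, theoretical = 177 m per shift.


Formula: Efficiency% = (Actual output / Theoretical output) * 100
Efficiency% = (136 / 177) * 100
Efficiency% = 0.768362 * 100 = 76.8362% ≈ 76.8%

76.8%


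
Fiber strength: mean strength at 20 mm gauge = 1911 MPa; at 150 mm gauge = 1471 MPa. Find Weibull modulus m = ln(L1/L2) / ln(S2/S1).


Formula: m = ln(L1/L2) / ln(S2/S1)
Step 1: ln(L1/L2) = ln(20/150) = -2.01490
Step 2: S2/S1 = 1471/1911 = 0.76975
Step 3: ln(S2/S1) = ln(0.76975) = -0.26169
Step 4: m = -2.01490 / -0.26169 = 7.70

7.70 (Weibull m)


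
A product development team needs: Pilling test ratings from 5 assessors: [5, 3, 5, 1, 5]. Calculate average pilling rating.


Formula: Mean = sum / count
Sum = 5 + 3 + 5 + 1 + 5 = 19
Mean = 19 / 5 = 3.8

3.8


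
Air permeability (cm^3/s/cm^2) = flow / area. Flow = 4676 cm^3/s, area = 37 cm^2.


Formula: Air Permeability = Airflow / Test Area
AP = 4676 cm^3/s / 37 cm^2
AP = 126.4 cm^3/s/cm^2

126.4 cm^3/s/cm^2


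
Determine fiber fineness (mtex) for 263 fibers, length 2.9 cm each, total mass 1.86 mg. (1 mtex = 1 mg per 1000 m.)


Formula: fineness (mtex) = mass (mg) / total length (km) = (mass_mg / total_length_m) * 1000
Step 1: Convert fiber length: 2.9 cm = 0.029 m
Step 2: Total fiber length = 263 * 0.029 = 7.627 m
Step 3: Linear density = 1.86 mg / 7.627 m = 0.2439 mg/m
Step 4: fineness = 0.2439 * 1000 = 243.9 mtex

243.9 mtex


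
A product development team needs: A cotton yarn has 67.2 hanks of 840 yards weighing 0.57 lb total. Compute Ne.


Formula: Ne = hanks / mass_lb
Substituting: Ne = 67.2 / 0.57
Ne = 117.9

117.9 Ne


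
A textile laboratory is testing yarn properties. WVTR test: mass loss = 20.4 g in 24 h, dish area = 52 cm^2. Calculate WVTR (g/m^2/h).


Formula: WVTR = mass_loss / (area * time)
Step 1: Convert area: 52 cm^2 = 0.0052 m^2
Step 2: WVTR = 20.4 g / (0.0052 m^2 * 24 h)
Step 3: WVTR = 20.4 / 0.1248 = 163.5 g/m^2/h

163.5 g/m^2/h


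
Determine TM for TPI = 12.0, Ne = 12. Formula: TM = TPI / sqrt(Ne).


Formula: TM = TPI / sqrt(Ne)
Step 1: sqrt(Ne) = sqrt(12) = 3.4641
Step 2: TM = 12.0 / 3.4641 = 3.46

3.46 TM


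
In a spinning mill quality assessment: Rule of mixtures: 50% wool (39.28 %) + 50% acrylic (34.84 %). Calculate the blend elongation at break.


Formula: Blend property = (fraction_A * property_A) + (fraction_B * property_B)
Step 1: Contribution A = 50/100 * 39.28 % = 19.64 %
Step 2: Contribution B = 50/100 * 34.84 % = 17.42 %
Step 3: Blend elongation at break = 19.64 + 17.42 = 37.06 %

37.06 %
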